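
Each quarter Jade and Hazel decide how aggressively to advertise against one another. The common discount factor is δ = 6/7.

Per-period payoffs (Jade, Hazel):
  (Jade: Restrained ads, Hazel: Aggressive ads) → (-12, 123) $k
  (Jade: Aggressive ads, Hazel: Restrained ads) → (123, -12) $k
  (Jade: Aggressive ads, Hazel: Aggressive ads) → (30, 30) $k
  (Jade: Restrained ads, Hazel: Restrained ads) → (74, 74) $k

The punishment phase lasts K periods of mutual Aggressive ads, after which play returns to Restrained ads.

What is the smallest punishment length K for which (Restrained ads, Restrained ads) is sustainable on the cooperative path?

No profitable deviation requires (74−30)(δ+…+δ^K) ≥ 123−74, i.e. δ+…+δ^K ≥ 49/44 ≈ 1.1136.
With δ = 6/7, the partial sums are K=1: 0.8571, K=2: 1.5918.
K = 2 is the first length at which the sum reaches 1.1136.

2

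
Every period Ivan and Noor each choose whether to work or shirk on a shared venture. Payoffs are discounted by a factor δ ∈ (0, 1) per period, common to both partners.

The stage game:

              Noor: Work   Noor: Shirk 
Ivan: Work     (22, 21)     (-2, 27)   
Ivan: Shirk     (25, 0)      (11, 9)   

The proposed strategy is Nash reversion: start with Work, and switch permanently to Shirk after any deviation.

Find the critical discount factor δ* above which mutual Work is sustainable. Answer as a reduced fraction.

For Ivan: deviation gain 25−22 = 3, per-period punishment loss 22−11 = 11. IC gives δ ≥ 3/14.
For Noor: gain 6, loss 12 per period, so δ ≥ 6/18 = 1/3.
The tighter constraint is Noor's, so cooperation needs δ ≥ 1/3.

1/3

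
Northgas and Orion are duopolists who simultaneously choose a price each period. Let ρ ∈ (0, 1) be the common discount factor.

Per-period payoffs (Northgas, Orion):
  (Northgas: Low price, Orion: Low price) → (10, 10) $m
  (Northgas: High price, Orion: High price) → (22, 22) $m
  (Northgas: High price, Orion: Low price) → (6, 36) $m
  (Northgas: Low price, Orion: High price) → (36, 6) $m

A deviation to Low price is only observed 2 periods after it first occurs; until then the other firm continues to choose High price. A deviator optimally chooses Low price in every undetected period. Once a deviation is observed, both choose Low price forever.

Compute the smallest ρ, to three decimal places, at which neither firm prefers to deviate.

0.734

The best deviation is to choose Low price for all 2 undetected periods, earning 36 each, then 10 forever once detected.
Deviation value: 36(1−ρ^2)/(1−ρ) + 10ρ^2/(1−ρ); cooperation value: 22/(1−ρ).
IC: 22 ≥ 36(1−ρ^2) + 10ρ^2 = 36 − 26ρ^2.
So ρ^2 ≥ 14/26 = 7/13, giving ρ ≥ (7/13)^(1/2) ≈ 0.734.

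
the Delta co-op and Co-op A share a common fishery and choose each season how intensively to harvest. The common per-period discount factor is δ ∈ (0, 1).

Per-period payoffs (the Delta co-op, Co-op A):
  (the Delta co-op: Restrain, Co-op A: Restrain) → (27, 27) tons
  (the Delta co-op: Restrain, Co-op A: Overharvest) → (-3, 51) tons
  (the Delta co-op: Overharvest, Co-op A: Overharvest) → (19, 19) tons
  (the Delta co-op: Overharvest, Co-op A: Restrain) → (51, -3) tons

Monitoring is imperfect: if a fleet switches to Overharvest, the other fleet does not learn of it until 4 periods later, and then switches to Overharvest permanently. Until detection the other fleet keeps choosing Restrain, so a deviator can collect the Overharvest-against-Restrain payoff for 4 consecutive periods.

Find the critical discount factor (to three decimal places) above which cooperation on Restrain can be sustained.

A deviator earns 51 for 4 periods, then 19 forever; cooperating earns 27 forever. Multiplying the IC by (1−δ):
27 ≥ 51(1−δ^4) + 19δ^4, so 32·δ^4 ≥ 24 and δ^4 ≥ 3/4.
δ ≥ (3/4)^(1/4) ≈ 0.931.

0.931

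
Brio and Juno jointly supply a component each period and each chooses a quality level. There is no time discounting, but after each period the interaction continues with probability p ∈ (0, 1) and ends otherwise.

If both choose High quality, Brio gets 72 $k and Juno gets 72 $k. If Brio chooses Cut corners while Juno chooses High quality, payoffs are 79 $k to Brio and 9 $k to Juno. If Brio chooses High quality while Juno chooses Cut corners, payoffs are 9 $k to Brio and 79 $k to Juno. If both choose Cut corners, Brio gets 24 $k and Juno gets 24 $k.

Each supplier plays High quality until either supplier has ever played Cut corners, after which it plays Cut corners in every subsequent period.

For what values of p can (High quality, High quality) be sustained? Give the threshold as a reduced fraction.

7/55

Expected cooperation value is 72 + p·72 + p²·72 + … = 72/(1−p); deviation gives 79 + p·24/(1−p).
72 ≥ 79(1−p) + 24p ⇒ 55p ≥ 7 ⇒ p ≥ 7/55.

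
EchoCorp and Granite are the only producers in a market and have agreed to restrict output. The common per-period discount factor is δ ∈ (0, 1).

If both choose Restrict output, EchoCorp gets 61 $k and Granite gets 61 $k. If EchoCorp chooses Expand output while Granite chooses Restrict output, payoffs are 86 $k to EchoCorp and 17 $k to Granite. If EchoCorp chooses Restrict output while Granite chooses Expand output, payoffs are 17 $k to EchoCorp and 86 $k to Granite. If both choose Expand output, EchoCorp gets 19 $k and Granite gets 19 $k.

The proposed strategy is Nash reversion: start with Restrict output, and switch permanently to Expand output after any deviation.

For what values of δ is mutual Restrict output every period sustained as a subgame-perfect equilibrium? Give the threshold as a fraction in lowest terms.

One-period gain from deviating is 86 − 61 = 25. The loss is 61 − 19 = 42 in every subsequent period, with present value 42·δ/(1−δ).
Deviation is unprofitable when 42·δ/(1−δ) ≥ 25, i.e. δ/(1−δ) ≥ 25/42.
Equivalently δ ≥ 25/(25+42) = 25/67.

25/67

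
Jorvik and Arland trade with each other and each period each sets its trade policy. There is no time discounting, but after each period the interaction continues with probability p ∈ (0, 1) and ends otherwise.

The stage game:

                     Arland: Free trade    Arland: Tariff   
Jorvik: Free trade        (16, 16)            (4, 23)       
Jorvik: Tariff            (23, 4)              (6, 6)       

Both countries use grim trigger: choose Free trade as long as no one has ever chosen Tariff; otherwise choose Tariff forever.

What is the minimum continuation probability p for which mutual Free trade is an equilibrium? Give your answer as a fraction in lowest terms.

7/17

Expected cooperation value is 16 + p·16 + p²·16 + … = 16/(1−p); deviation gives 23 + p·6/(1−p).
16 ≥ 23(1−p) + 6p ⇒ 17p ≥ 7 ⇒ p ≥ 7/17.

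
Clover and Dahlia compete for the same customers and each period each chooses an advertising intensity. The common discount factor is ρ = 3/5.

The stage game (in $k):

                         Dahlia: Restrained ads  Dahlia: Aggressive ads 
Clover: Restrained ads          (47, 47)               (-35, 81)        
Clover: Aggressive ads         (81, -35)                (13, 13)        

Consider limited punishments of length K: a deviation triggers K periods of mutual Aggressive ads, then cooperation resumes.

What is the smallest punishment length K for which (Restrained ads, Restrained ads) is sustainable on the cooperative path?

IC: ρ(1−ρ^K)/(1−ρ) ≥ (81−47)/(47−13) = 1.
With ρ = 3/5: need 1 − ρ^K ≥ 1·(1−3/5)/(3/5), i.e. ρ^K ≤ 0.3333.
Since (3/5)^2 = 0.3600 and (3/5)^3 = 0.2160, the smallest such K is 3.

3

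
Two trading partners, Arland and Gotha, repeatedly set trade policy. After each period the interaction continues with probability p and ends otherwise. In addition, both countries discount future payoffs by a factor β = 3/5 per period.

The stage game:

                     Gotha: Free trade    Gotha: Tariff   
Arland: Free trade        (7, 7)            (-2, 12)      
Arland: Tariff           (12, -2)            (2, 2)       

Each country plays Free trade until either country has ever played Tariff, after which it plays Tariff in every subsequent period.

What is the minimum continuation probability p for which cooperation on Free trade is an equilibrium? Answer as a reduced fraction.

5/6

Expected continuation weight on next period's payoff is β·p = 3/5·p, which plays the role of the discount factor.
Cooperation requires 3/5·p ≥ (12−7)/(12−2) = 1/2, hence p ≥ 5/6.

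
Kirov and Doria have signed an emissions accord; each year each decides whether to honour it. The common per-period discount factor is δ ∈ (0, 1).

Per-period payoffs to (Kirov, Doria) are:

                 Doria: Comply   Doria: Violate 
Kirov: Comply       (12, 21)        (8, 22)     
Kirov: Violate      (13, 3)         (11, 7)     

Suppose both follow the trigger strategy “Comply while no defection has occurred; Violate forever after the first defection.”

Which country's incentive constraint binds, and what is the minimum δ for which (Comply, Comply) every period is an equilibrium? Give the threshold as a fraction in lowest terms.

Kirov; δ ≥ 1/2

For Kirov: deviation gain 13−12 = 1, per-period punishment loss 12−11 = 1. IC gives δ ≥ 1/2.
For Doria: gain 1, loss 14 per period, so δ ≥ 1/15.
The tighter constraint is Kirov's, so cooperation needs δ ≥ 1/2.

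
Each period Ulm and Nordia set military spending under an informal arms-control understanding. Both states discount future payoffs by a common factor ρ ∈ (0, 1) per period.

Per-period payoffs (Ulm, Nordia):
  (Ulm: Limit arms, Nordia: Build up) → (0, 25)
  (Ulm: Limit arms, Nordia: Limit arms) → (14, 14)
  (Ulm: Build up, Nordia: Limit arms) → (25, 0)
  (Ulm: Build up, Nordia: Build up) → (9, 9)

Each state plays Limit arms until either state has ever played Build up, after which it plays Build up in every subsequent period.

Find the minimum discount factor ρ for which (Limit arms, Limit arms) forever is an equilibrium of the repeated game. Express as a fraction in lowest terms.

Cooperation forever yields 14 each period: 14/(1−ρ).
Deviating yields 25 once, then 9 forever: 25 + 9ρ/(1−ρ).
No profitable deviation requires 14/(1−ρ) ≥ 25 + 9ρ/(1−ρ).
Multiplying by (1−ρ): 14 ≥ 25(1−ρ) + 9ρ = 25 − 16ρ.
So 16ρ ≥ 11, i.e. ρ ≥ 11/16.

11/16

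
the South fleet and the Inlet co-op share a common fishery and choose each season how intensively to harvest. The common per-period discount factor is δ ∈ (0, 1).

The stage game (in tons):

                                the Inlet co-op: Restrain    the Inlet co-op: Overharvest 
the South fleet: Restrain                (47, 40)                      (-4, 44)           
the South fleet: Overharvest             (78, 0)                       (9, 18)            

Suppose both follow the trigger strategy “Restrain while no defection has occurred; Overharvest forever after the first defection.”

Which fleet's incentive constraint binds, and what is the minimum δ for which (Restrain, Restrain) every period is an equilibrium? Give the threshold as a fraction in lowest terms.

the South fleet; δ ≥ 31/69

the South fleet: cooperation gives 47 each period; deviation gives 78 once then 9 forever.
  47/(1−δ) ≥ 78 + 9δ/(1−δ) ⇒ δ ≥ 31/69.
the Inlet co-op: cooperation gives 40 each period; deviation gives 44 once then 18 forever.
  δ ≥ 4/26 = 2/13.
Both must hold, so the binding constraint is the South fleet's: δ ≥ 31/69.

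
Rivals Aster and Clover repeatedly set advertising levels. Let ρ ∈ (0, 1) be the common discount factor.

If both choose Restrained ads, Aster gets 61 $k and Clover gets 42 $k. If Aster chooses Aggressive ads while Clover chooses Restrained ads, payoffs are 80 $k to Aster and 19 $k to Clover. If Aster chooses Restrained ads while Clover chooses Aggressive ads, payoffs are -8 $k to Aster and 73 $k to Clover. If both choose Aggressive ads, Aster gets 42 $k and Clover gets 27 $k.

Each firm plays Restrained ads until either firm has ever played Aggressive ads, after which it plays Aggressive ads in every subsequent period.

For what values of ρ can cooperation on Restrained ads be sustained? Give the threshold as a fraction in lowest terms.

31/46

For Aster: deviation gain 80−61 = 19, per-period punishment loss 61−42 = 19. IC gives ρ ≥ 19/38 = 1/2.
For Clover: gain 31, loss 15 per period, so ρ ≥ 31/46.
The tighter constraint is Clover's, so cooperation needs ρ ≥ 31/46.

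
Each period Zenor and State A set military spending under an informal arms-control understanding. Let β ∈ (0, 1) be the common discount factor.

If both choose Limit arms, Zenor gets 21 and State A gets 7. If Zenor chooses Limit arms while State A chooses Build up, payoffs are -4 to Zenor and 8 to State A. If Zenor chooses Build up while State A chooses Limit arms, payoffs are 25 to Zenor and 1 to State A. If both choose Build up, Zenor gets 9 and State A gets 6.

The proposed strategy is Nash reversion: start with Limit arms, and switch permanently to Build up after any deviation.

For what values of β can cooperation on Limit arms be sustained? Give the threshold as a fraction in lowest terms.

For Zenor: deviation gain 25−21 = 4, per-period punishment loss 21−9 = 12. IC gives β ≥ 4/16 = 1/4.
For State A: gain 1, loss 1 per period, so β ≥ 1/2.
The tighter constraint is State A's, so cooperation needs β ≥ 1/2.

1/2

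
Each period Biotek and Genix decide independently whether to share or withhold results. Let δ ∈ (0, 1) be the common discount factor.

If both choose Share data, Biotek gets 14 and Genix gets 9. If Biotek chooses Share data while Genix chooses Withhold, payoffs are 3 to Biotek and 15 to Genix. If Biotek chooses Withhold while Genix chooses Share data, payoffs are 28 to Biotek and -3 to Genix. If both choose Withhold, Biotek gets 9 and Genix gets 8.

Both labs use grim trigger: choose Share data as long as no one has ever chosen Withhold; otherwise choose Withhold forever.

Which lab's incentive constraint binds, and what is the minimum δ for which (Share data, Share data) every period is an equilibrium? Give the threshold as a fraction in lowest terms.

For Biotek: deviation gain 28−14 = 14, per-period punishment loss 14−9 = 5. IC gives δ ≥ 14/19.
For Genix: gain 6, loss 1 per period, so δ ≥ 6/7.
The tighter constraint is Genix's, so cooperation needs δ ≥ 6/7.

Genix; δ ≥ 6/7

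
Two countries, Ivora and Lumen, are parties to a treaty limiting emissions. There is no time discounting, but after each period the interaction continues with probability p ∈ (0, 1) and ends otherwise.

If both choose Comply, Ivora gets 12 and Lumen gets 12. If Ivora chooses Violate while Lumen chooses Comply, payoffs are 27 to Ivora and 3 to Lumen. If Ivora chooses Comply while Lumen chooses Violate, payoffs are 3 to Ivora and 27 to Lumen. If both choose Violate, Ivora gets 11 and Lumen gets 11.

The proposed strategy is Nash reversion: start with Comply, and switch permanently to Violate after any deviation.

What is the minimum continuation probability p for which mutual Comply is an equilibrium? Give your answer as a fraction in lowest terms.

15/16

Expected cooperation value is 12 + p·12 + p²·12 + … = 12/(1−p); deviation gives 27 + p·11/(1−p).
12 ≥ 27(1−p) + 11p ⇒ 16p ≥ 15 ⇒ p ≥ 15/16.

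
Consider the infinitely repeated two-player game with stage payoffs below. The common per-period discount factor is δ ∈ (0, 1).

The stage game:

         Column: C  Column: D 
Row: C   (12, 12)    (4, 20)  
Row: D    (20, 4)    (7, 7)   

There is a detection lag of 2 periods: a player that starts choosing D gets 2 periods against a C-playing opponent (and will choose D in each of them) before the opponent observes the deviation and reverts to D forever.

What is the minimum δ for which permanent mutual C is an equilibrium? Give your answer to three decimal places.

0.784

A deviator earns 20 for 2 periods, then 7 forever; cooperating earns 12 forever. Multiplying the IC by (1−δ):
12 ≥ 20(1−δ^2) + 7δ^2, so 13·δ^2 ≥ 8 and δ^2 ≥ 8/13.
δ ≥ (8/13)^(1/2) ≈ 0.784.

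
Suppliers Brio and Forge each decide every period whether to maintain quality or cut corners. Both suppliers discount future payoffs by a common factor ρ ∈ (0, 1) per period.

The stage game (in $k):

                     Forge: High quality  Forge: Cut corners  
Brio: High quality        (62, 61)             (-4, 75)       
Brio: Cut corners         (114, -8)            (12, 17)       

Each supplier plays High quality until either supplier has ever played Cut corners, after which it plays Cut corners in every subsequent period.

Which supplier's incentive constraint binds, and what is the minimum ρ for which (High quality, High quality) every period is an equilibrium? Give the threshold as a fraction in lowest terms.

Brio: cooperation gives 62 each period; deviation gives 114 once then 12 forever.
  62/(1−ρ) ≥ 114 + 12ρ/(1−ρ) ⇒ ρ ≥ 52/102 = 26/51.
Forge: cooperation gives 61 each period; deviation gives 75 once then 17 forever.
  ρ ≥ 14/58 = 7/29.
Both must hold, so the binding constraint is Brio's: ρ ≥ 26/51.

Brio; ρ ≥ 26/51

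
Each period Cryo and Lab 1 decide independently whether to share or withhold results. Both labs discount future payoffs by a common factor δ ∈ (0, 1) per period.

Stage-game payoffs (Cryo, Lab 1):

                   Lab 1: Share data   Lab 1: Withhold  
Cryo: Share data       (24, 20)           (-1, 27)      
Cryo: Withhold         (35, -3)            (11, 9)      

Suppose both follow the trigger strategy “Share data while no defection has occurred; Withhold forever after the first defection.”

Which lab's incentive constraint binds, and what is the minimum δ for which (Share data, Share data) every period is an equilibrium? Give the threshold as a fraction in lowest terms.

Cryo; δ ≥ 11/24

Cryo: cooperation gives 24 each period; deviation gives 35 once then 11 forever.
  24/(1−δ) ≥ 35 + 11δ/(1−δ) ⇒ δ ≥ 11/24.
Lab 1: cooperation gives 20 each period; deviation gives 27 once then 9 forever.
  δ ≥ 7/18.
Both must hold, so the binding constraint is Cryo's: δ ≥ 11/24.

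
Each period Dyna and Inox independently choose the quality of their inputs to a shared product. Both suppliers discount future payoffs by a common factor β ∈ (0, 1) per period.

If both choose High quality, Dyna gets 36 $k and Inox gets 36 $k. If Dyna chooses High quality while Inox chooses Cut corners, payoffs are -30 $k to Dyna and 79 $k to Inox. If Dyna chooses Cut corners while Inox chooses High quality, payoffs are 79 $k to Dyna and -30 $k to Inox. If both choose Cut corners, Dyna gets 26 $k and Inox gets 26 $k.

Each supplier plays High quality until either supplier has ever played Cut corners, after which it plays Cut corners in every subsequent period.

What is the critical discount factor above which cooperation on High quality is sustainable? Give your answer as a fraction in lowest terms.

One-period gain from deviating is 79 − 36 = 43. The loss is 36 − 26 = 10 in every subsequent period, with present value 10·β/(1−β).
Deviation is unprofitable when 10·β/(1−β) ≥ 43, i.e. β/(1−β) ≥ 43/10.
Equivalently β ≥ 43/(43+10) = 43/53.

43/53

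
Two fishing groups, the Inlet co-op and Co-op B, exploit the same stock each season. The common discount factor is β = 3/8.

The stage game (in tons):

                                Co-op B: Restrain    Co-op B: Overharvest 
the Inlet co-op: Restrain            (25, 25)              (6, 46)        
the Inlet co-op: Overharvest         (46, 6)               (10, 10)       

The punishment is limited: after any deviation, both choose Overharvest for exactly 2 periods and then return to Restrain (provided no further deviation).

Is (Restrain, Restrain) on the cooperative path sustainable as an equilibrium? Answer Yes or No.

Comparing payoff streams over the 3 periods until play realigns: cooperate → 25(1+β+…+β^2); deviate → 46 + 10(β+…+β^2).
Cooperation is sustained iff (25−10)(β+…+β^2) ≥ 46−25.
β+…+β^2 = 3/8·(1−(3/8)^2)/(1−3/8) = 0.5156, and (46−25)/(25−10) = 1.4000.
0.5156 < 1.4000, so cooperation is not sustainable.

No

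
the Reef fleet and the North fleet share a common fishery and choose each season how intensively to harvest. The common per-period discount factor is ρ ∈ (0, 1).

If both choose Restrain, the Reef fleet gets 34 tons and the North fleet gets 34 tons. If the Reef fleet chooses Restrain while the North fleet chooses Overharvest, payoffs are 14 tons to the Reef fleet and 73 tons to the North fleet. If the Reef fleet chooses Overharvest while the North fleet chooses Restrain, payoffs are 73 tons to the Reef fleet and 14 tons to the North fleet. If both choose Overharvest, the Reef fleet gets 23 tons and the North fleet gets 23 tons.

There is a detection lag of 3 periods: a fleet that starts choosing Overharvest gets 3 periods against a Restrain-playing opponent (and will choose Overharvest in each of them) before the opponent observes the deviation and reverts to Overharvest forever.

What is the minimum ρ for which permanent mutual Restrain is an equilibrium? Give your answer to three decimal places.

A deviator earns 73 for 3 periods, then 23 forever; cooperating earns 34 forever. Multiplying the IC by (1−ρ):
34 ≥ 73(1−ρ^3) + 23ρ^3, so 50·ρ^3 ≥ 39 and ρ^3 ≥ 39/50.
ρ ≥ (39/50)^(1/3) ≈ 0.921.

0.921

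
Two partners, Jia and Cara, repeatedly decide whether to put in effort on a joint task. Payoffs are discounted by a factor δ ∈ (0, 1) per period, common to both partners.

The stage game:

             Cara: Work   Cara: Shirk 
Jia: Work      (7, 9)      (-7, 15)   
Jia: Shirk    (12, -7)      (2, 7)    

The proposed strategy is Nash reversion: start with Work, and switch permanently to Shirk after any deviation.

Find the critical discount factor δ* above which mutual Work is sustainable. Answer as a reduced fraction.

For Jia: deviation gain 12−7 = 5, per-period punishment loss 7−2 = 5. IC gives δ ≥ 5/10 = 1/2.
For Cara: gain 6, loss 2 per period, so δ ≥ 6/8 = 3/4.
The tighter constraint is Cara's, so cooperation needs δ ≥ 3/4.

3/4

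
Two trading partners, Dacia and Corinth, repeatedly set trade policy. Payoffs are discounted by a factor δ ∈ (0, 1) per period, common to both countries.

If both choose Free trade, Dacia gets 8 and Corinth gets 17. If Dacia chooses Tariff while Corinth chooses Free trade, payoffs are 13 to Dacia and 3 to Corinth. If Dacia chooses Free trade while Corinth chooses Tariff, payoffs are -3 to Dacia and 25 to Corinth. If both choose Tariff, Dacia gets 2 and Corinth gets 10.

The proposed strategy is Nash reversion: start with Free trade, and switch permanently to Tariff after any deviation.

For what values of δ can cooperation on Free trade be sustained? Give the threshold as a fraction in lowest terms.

8/15

Dacia's threshold: (13−8)/(13−2) = 5/11.
Corinth's threshold: (25−17)/(25−10) = 8/15.
5/11 < 8/15, so Corinth binds and δ* = 8/15.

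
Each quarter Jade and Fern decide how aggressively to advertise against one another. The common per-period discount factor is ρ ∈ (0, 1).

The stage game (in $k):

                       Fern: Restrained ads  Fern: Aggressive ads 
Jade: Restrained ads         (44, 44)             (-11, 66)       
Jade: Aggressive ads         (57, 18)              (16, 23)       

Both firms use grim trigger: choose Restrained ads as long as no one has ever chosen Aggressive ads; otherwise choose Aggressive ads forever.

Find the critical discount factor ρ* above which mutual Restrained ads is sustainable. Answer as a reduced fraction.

For Jade: deviation gain 57−44 = 13, per-period punishment loss 44−16 = 28. IC gives ρ ≥ 13/41.
For Fern: gain 22, loss 21 per period, so ρ ≥ 22/43.
The tighter constraint is Fern's, so cooperation needs ρ ≥ 22/43.

22/43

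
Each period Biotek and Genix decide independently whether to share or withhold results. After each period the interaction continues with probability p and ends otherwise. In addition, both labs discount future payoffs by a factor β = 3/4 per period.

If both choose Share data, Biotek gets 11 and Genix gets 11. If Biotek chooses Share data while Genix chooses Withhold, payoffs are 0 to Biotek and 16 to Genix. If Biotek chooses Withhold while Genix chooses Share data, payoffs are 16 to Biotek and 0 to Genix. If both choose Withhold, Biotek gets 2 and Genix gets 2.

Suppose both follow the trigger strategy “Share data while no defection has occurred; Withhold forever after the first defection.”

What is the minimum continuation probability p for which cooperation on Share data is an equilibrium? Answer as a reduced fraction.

10/21

Expected continuation weight on next period's payoff is β·p = 3/4·p, which plays the role of the discount factor.
Cooperation requires 3/4·p ≥ (16−11)/(16−2) = 5/14, hence p ≥ 10/21.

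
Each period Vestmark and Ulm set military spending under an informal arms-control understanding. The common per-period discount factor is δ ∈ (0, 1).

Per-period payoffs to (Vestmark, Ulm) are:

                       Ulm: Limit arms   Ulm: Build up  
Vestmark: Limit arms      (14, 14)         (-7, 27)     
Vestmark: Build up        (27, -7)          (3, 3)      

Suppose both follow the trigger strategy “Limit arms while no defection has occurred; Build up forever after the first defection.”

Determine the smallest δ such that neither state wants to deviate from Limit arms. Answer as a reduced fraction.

14/(1−δ) ≥ 27 + 3δ/(1−δ)
14 ≥ 27 − 24δ
δ ≥ 13/24.

13/24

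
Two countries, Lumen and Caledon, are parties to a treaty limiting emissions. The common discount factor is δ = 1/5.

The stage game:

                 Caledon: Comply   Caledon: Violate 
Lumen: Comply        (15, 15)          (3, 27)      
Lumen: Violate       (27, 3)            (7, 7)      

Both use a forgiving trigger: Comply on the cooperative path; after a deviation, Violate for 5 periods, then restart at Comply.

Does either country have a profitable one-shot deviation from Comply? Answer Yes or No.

A one-shot deviation gives 27 now, then 7 for 5 periods, then back to 15.
Gain from deviating: (27−15) today; loss: (15−7) in each of the next 5 periods.
No-deviation condition: (15−7)(δ+…+δ^5) ≥ 27−15, i.e. δ+…+δ^5 ≥ 3/2.
At δ = 1/5: δ+…+δ^5 = 0.2499 < 1.5000.
So cooperation is not sustainable.

Yes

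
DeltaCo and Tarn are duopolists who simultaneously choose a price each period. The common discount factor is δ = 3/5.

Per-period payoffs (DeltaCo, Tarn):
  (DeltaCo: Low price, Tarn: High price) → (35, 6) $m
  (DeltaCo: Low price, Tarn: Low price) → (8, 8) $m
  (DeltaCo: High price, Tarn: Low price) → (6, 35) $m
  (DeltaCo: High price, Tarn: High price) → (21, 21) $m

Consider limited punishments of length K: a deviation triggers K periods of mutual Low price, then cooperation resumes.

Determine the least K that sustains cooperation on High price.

IC: δ(1−δ^K)/(1−δ) ≥ (35−21)/(21−8) = 14/13.
With δ = 3/5: need 1 − δ^K ≥ 14/13·(1−3/5)/(3/5), i.e. δ^K ≤ 0.2821.
Since (3/5)^2 = 0.3600 and (3/5)^3 = 0.2160, the smallest such K is 3.

3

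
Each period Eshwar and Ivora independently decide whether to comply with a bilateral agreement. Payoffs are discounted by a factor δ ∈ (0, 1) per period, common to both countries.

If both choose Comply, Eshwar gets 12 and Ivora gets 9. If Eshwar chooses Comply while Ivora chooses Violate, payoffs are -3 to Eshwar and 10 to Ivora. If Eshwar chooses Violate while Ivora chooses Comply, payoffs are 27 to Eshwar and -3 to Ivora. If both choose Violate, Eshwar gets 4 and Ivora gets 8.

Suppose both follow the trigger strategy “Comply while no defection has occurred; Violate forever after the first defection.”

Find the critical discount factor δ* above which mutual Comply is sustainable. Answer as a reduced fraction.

For Eshwar: deviation gain 27−12 = 15, per-period punishment loss 12−4 = 8. IC gives δ ≥ 15/23.
For Ivora: gain 1, loss 1 per period, so δ ≥ 1/2.
The tighter constraint is Eshwar's, so cooperation needs δ ≥ 15/23.

15/23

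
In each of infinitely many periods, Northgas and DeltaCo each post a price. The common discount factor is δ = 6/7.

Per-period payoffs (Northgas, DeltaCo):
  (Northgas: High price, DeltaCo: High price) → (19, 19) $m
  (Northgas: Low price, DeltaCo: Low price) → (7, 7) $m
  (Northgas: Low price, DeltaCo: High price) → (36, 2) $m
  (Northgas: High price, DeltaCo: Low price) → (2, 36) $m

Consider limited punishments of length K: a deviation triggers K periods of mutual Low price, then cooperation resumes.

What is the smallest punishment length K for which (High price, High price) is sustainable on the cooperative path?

2

IC: δ(1−δ^K)/(1−δ) ≥ (36−19)/(19−7) = 17/12.
With δ = 6/7: need 1 − δ^K ≥ 17/12·(1−6/7)/(6/7), i.e. δ^K ≤ 0.7639.
Since (6/7)^1 = 0.8571 and (6/7)^2 = 0.7347, the smallest such K is 2.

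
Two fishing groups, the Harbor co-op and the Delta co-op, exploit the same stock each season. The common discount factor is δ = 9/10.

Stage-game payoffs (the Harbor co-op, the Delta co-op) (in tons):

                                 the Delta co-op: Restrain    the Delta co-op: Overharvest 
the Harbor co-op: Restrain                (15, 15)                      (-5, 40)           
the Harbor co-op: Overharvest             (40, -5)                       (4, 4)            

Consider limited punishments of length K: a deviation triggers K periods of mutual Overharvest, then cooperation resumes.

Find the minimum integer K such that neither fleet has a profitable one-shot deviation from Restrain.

IC: δ(1−δ^K)/(1−δ) ≥ (40−15)/(15−4) = 25/11.
With δ = 9/10: need 1 − δ^K ≥ 25/11·(1−9/10)/(9/10), i.e. δ^K ≤ 0.7475.
Since (9/10)^2 = 0.8100 and (9/10)^3 = 0.7290, the smallest such K is 3.

3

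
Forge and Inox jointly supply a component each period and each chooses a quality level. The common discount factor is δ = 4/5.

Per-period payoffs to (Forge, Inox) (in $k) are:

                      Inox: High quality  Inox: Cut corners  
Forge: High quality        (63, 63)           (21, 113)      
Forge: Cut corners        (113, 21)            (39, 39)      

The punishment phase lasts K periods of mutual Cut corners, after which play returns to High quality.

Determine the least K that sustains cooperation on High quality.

IC: δ(1−δ^K)/(1−δ) ≥ (113−63)/(63−39) = 25/12.
With δ = 4/5: need 1 − δ^K ≥ 25/12·(1−4/5)/(4/5), i.e. δ^K ≤ 0.4792.
Since (4/5)^3 = 0.5120 and (4/5)^4 = 0.4096, the smallest such K is 4.

4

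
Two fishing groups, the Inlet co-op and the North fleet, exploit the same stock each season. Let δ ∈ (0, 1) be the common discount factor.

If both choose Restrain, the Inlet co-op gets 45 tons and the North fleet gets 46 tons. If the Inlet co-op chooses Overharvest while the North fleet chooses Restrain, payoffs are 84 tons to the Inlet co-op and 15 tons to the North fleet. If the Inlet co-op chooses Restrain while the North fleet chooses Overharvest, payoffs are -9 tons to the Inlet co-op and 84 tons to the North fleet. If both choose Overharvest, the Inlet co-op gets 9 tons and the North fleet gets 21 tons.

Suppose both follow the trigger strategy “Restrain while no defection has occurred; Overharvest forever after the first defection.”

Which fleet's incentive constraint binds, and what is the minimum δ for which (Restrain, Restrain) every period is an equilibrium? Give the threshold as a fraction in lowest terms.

the Inlet co-op's threshold: (84−45)/(84−9) = 13/25.
the North fleet's threshold: (84−46)/(84−21) = 38/63.
13/25 < 38/63, so the North fleet binds and δ* = 38/63.

the North fleet; δ ≥ 38/63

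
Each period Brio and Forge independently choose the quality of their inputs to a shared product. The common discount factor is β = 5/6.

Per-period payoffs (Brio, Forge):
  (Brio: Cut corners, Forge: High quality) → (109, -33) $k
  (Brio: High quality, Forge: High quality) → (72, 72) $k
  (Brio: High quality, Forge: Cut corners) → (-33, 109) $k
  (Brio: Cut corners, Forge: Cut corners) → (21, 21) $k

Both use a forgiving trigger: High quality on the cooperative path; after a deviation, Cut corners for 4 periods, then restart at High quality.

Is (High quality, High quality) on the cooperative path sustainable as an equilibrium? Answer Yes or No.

Comparing payoff streams over the 5 periods until play realigns: cooperate → 72(1+β+…+β^4); deviate → 109 + 21(β+…+β^4).
Cooperation is sustained iff (72−21)(β+…+β^4) ≥ 109−72.
β+…+β^4 = 5/6·(1−(5/6)^4)/(1−5/6) = 2.5887, and (109−72)/(72−21) = 0.7255.
2.5887 ≥ 0.7255, so cooperation is sustainable.

Yes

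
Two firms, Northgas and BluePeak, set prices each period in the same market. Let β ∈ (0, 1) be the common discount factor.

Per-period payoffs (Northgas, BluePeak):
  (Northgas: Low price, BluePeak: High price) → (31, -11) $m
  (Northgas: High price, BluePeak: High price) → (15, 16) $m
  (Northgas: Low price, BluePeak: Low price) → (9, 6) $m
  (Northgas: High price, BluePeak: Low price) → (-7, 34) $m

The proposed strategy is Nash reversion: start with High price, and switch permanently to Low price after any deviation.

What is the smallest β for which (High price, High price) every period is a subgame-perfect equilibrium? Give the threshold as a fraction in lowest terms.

For Northgas: deviation gain 31−15 = 16, per-period punishment loss 15−9 = 6. IC gives β ≥ 16/22 = 8/11.
For BluePeak: gain 18, loss 10 per period, so β ≥ 18/28 = 9/14.
The tighter constraint is Northgas's, so cooperation needs β ≥ 8/11.

8/11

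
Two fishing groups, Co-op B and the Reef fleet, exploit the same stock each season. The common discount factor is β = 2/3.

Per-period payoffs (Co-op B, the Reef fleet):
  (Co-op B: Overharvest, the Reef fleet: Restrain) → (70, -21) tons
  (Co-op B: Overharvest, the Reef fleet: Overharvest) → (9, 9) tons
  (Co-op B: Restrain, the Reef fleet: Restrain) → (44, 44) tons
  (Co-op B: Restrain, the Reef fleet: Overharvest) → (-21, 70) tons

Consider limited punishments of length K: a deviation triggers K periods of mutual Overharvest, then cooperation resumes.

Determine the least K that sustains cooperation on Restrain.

2

Need Σ_{k=1}^{K} β^k ≥ (70−44)/(44−9) = 0.7429 at β = 2/3.
At K = 1 the sum is 0.6667 < 0.7429; at K = 2 it is 1.1111 ≥ 0.7429.
So the minimum punishment length is K = 2.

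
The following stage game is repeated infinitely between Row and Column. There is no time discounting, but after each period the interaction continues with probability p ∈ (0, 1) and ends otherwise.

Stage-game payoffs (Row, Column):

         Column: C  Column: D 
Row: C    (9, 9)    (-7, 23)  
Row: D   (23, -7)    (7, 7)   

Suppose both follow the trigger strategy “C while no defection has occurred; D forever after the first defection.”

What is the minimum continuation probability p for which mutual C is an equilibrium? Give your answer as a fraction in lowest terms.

Expected cooperation value is 9 + p·9 + p²·9 + … = 9/(1−p); deviation gives 23 + p·7/(1−p).
9 ≥ 23(1−p) + 7p ⇒ 16p ≥ 14 ⇒ p ≥ 14/16 = 7/8.

7/8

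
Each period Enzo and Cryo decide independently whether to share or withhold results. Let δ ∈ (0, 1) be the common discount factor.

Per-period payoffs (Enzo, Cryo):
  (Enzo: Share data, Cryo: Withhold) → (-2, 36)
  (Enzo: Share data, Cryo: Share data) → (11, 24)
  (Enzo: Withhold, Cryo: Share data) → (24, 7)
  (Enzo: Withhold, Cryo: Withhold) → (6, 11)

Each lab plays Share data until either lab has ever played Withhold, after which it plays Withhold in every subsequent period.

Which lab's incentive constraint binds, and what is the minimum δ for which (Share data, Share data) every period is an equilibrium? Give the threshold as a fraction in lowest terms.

For Enzo: deviation gain 24−11 = 13, per-period punishment loss 11−6 = 5. IC gives δ ≥ 13/18.
For Cryo: gain 12, loss 13 per period, so δ ≥ 12/25.
The tighter constraint is Enzo's, so cooperation needs δ ≥ 13/18.

Enzo; δ ≥ 13/18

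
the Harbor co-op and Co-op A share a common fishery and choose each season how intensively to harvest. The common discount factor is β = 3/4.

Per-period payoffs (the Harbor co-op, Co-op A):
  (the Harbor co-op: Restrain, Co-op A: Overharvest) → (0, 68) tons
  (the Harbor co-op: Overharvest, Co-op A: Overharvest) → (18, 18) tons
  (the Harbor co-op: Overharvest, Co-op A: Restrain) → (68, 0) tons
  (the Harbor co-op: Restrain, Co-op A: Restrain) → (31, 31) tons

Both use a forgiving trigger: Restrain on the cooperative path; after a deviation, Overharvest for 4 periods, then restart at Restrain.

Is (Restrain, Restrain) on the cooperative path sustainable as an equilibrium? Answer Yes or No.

IC: β+…+β^4 ≥ (68−31)/(31−18) = 37/13.
At β = 3/4: partial sum = 2.0508 < 2.8462. Cooperation not sustainable.

No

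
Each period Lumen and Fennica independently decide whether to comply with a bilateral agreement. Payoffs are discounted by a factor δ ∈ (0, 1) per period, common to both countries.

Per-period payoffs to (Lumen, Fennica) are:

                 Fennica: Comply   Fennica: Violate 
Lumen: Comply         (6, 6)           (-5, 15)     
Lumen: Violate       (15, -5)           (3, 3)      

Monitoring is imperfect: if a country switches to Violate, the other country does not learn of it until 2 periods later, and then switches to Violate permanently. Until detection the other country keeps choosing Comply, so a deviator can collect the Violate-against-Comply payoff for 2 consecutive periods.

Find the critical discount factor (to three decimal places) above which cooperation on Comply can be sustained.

The best deviation is to choose Violate for all 2 undetected periods, earning 15 each, then 3 forever once detected.
Deviation value: 15(1−δ^2)/(1−δ) + 3δ^2/(1−δ); cooperation value: 6/(1−δ).
IC: 6 ≥ 15(1−δ^2) + 3δ^2 = 15 − 12δ^2.
So δ^2 ≥ 9/12 = 3/4, giving δ ≥ (3/4)^(1/2) ≈ 0.866.

0.866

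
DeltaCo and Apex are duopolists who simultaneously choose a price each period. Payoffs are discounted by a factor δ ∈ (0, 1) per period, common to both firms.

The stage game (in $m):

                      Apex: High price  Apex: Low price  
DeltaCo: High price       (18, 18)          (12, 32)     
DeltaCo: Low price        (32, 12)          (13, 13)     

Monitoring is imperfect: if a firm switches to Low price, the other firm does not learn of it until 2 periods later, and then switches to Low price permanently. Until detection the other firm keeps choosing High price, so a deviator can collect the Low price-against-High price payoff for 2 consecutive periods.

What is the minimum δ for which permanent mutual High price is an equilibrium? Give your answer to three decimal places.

Deviating for the 2 undetected periods gains 32−18 = 14 per period over cooperation, then loses 18−13 = 5 per period forever once punishment starts.
Gain: 14(1 + δ + … + δ^1); loss: 5·δ^2/(1−δ).
No profitable deviation ⇔ 14(1−δ^2) ≤ 5·δ^2, i.e. δ^2 ≥ 14/(14+5) = 14/19.
Hence δ ≥ (14/19)^(1/2) ≈ 0.858.

0.858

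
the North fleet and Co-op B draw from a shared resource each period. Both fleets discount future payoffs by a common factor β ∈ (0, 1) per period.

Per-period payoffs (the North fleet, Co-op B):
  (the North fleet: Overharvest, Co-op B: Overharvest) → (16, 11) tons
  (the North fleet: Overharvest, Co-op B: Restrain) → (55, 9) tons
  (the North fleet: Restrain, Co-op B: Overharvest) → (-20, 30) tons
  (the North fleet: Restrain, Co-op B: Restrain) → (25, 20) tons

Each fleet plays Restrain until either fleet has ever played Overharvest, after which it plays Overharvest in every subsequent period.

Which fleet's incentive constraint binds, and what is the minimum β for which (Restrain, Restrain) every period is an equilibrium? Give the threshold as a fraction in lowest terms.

the North fleet; β ≥ 10/13

the North fleet's threshold: (55−25)/(55−16) = 10/13.
Co-op B's threshold: (30−20)/(30−11) = 10/19.
10/13 > 10/19, so the North fleet binds and β* = 10/13.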